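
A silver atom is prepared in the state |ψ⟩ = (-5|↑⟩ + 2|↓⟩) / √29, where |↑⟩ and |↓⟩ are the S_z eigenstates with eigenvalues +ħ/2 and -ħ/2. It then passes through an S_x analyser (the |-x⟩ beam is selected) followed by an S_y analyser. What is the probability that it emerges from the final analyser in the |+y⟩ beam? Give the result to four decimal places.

First analyser (S_x): P(|-x⟩) = |⟨-x|ψ⟩|² = 49/58.
After stage 1 the state is |-x⟩; P(|+y⟩) = |⟨+y|-x⟩|² = 1/2.
Joint probability = 49/58 × 1/2 = 0.4224.

0.4224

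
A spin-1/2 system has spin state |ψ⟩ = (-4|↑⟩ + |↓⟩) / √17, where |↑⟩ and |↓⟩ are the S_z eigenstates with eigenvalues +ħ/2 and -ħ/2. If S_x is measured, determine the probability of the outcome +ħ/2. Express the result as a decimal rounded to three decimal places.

0.265

|+x⟩ = (|↑⟩ + |↓⟩)/√2, so ⟨+x|ψ⟩ = (-3) / (√2·√17).
P = |-3|² / 34 = 9/34.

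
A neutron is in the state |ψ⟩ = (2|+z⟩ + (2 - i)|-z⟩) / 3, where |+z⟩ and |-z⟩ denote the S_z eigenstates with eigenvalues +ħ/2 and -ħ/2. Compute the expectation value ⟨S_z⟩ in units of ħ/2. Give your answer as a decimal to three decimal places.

⟨σ_z⟩ = |a|² - |b|² divided by |a|²+|b|², with a, b the |+z⟩, |-z⟩ amplitudes.
= (4 - 5)/9 = -1/9.
⟨S_z⟩ = (ħ/2)·⟨σ_z⟩.

-0.111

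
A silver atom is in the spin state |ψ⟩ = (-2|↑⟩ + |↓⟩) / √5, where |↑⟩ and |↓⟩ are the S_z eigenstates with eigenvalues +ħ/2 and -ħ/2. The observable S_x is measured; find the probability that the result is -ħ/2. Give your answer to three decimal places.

|-x⟩ = (|↑⟩ - |↓⟩)/√2, so ⟨-x|ψ⟩ = (-3) / (√2·√5).
P = |-3|² / 10 = 9/10.

0.900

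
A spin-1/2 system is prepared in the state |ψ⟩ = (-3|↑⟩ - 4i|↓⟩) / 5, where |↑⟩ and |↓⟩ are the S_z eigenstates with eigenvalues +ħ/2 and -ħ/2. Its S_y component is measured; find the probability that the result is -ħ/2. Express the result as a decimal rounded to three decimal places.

|-y⟩ = (|↑⟩ - i|↓⟩)/√2, so ⟨-y|ψ⟩ = (1) / (√2·5).
P = |1|² / 50 = 1/50.

0.020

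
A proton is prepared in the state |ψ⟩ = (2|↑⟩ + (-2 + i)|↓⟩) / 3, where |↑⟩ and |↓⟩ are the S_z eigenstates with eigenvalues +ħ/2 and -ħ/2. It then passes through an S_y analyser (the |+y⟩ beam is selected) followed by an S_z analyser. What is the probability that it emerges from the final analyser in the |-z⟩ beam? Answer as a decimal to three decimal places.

First analyser (S_y): P(|+y⟩) = |⟨+y|ψ⟩|² = 13/18.
After stage 1 the state is |+y⟩; P(|-z⟩) = |⟨-z|+y⟩|² = 1/2.
Joint probability = 13/18 × 1/2 = 0.361.

0.361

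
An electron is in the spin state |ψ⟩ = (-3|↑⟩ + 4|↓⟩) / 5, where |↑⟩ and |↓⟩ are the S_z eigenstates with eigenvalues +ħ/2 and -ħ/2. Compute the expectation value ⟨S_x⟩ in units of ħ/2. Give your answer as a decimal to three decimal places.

-0.960

⟨σ_x⟩ = 2 Re(a* b)/(|a|²+|b|²) with a = -3, b = 4.
a* b = -12, so ⟨σ_x⟩ = -24/25.
⟨S_x⟩ = (ħ/2)·⟨σ_x⟩.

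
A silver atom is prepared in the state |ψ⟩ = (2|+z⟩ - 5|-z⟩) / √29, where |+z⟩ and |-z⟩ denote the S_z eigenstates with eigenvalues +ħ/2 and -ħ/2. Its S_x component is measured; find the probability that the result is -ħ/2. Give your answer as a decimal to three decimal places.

|-x⟩ = (|+z⟩ - |-z⟩)/√2, so ⟨-x|ψ⟩ = (7) / (√2·√29).
P = |7|² / 58 = 49/58.

0.845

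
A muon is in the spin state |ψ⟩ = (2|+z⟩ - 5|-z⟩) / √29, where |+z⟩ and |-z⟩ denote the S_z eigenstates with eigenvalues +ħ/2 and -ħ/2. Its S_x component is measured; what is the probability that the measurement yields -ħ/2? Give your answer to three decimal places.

0.845

|-x⟩ = (|+z⟩ - |-z⟩)/√2, so ⟨-x|ψ⟩ = (7) / (√2·√29).
P = |7|² / 58 = 49/58.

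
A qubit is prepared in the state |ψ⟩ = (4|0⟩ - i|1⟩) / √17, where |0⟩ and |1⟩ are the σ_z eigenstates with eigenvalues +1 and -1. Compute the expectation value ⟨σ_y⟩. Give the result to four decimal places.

-0.4706

⟨σ_y⟩ = 2 Im(a* b)/(|a|²+|b|²) with a = 4, b = -i.
a* b = -4i, so ⟨σ_y⟩ = -8/17.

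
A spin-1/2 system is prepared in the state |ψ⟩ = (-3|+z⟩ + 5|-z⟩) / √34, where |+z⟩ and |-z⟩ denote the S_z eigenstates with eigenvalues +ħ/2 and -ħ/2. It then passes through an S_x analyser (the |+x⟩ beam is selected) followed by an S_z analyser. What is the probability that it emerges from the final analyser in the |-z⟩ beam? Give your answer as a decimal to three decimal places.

0.029

First analyser (S_x): P(|+x⟩) = |⟨+x|ψ⟩|² = 4/68.
After stage 1 the state is |+x⟩; P(|-z⟩) = |⟨-z|+x⟩|² = 1/2.
Joint probability = 4/68 × 1/2 = 0.029.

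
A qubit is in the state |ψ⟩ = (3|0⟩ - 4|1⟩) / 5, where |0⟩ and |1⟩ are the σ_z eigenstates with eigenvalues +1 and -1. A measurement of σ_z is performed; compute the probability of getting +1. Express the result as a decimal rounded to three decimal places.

The +1 outcome corresponds to |0⟩. Its amplitude in |ψ⟩ is 3/5.
P = |3|² / 25 = 9/25.

0.360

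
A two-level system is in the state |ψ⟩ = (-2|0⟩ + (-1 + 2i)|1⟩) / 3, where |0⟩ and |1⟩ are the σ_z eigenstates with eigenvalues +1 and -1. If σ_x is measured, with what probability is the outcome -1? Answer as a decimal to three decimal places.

|-x⟩ = (|0⟩ - |1⟩)/√2, so ⟨-x|ψ⟩ = (-1 - 2i) / (√2·3).
P = |-1 - 2i|² / 18 = 5/18.

0.278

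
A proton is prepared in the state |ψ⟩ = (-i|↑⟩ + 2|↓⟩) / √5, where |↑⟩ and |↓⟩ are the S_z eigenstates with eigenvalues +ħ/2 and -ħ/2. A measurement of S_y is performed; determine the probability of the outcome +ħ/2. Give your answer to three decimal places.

|+y⟩ = (|↑⟩ + i|↓⟩)/√2, so ⟨+y|ψ⟩ = (-3i) / (√2·√5).
P = |-3i|² / 10 = 9/10.

0.900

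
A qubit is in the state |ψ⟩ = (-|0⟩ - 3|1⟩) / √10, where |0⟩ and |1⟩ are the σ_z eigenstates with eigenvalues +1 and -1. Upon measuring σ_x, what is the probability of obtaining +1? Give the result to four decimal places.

0.8000

|+x⟩ = (|0⟩ + |1⟩)/√2, so ⟨+x|ψ⟩ = (-4) / (√2·√10).
P = |-4|² / 20 = 16/20.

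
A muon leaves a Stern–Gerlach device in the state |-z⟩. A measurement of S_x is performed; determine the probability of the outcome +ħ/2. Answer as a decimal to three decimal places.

0.500

In the S_z basis, |-z⟩ = |↓⟩ and |+x⟩ = (|↑⟩ + |↓⟩)/√2.
|⟨+x|-z⟩|² = 1/2.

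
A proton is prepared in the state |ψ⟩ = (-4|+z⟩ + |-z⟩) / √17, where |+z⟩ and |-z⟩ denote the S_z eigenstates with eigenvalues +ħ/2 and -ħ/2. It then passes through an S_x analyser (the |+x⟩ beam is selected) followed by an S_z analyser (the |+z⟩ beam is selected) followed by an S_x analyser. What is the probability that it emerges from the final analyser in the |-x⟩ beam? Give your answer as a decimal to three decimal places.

0.066

First analyser (S_x): P(|+x⟩) = |⟨+x|ψ⟩|² = 9/34.
After stage 1 the state is |+x⟩; P(|+z⟩) = |⟨+z|+x⟩|² = 1/2.
After stage 2 the state is |+z⟩; P(|-x⟩) = |⟨-x|+z⟩|² = 1/2.
Joint probability = 9/34 × 1/2 × 1/2 = 0.066.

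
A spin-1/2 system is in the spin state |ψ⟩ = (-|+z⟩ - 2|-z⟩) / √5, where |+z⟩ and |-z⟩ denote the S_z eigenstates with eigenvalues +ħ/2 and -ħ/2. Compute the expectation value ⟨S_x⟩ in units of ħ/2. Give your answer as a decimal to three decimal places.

0.800

⟨σ_x⟩ = 2 Re(a* b)/(|a|²+|b|²) with a = -1, b = -2.
a* b = 2, so ⟨σ_x⟩ = 4/5.
⟨S_x⟩ = (ħ/2)·⟨σ_x⟩.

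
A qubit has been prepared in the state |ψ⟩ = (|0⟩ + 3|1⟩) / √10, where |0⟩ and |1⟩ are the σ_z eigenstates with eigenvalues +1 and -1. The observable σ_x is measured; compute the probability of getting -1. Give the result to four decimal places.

|-x⟩ = (|0⟩ - |1⟩)/√2, so ⟨-x|ψ⟩ = (-2) / (√2·√10).
P = |-2|² / 20 = 4/20.

0.2000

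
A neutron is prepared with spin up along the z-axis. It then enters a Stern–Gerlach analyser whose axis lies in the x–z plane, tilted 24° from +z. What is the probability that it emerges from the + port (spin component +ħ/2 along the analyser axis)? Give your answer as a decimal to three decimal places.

For spin-½, the probability of finding spin-up along an axis at angle θ to the initial spin direction is cos²(θ/2); spin-down is sin²(θ/2).
θ = 24°, so P = cos²(12°) ≈ 0.957.

0.957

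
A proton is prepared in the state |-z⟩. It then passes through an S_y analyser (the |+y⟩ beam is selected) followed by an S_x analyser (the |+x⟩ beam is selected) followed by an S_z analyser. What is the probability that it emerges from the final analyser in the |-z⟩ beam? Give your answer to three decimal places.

0.125

First analyser (S_y): from |-z⟩, P(|+y⟩) = 1/2.
After stage 1 the state is |+y⟩; P(|+x⟩) = |⟨+x|+y⟩|² = 1/2.
After stage 2 the state is |+x⟩; P(|-z⟩) = |⟨-z|+x⟩|² = 1/2.
Joint probability = 1/2 × 1/2 × 1/2 = 0.125.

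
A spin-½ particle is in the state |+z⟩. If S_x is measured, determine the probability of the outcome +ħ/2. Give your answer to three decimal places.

In the S_z basis, |+z⟩ = |+z⟩ and |+x⟩ = (|+z⟩ + |-z⟩)/√2.
|⟨+x|+z⟩|² = 1/2.

0.500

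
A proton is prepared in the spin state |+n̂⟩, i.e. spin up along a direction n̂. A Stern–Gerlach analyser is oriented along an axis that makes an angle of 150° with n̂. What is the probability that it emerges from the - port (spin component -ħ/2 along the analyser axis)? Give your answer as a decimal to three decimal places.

For spin-½, the probability of finding spin-up along an axis at angle θ to the initial spin direction is cos²(θ/2); spin-down is sin²(θ/2).
θ = 150°, so P = sin²(75°) ≈ 0.933.

0.933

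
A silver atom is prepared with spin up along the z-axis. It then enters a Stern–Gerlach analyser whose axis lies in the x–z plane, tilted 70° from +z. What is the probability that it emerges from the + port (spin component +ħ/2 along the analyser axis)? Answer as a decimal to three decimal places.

0.671

For spin-½, the probability of finding spin-up along an axis at angle θ to the initial spin direction is cos²(θ/2); spin-down is sin²(θ/2).
θ = 70°, so P = cos²(35°) ≈ 0.671.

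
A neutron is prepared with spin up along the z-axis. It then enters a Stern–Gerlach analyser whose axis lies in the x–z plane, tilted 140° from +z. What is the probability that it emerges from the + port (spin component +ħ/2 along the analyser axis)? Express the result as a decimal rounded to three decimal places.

For spin-½, the probability of finding spin-up along an axis at angle θ to the initial spin direction is cos²(θ/2); spin-down is sin²(θ/2).
θ = 140°, so P = cos²(70°) ≈ 0.117.

0.117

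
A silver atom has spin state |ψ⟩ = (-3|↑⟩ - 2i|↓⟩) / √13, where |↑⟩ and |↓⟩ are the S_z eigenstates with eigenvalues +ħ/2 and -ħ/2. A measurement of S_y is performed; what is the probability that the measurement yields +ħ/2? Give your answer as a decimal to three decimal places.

|+y⟩ = (|↑⟩ + i|↓⟩)/√2, so ⟨+y|ψ⟩ = (-5) / (√2·√13).
P = |-5|² / 26 = 25/26.

0.962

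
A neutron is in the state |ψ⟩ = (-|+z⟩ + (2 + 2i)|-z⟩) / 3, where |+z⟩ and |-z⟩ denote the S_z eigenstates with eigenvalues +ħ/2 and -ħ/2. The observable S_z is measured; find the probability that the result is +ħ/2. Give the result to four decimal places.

0.1111

The +ħ/2 outcome corresponds to |+z⟩. Its amplitude in |ψ⟩ is -1/3.
P = |-1|² / 9 = 1/9.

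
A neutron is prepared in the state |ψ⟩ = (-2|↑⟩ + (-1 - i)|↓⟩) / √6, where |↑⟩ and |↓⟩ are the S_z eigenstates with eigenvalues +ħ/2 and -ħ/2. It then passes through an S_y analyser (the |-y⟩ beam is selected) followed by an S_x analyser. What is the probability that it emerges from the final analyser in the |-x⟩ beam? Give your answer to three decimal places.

First analyser (S_y): P(|-y⟩) = |⟨-y|ψ⟩|² = 2/12.
After stage 1 the state is |-y⟩; P(|-x⟩) = |⟨-x|-y⟩|² = 1/2.
Joint probability = 2/12 × 1/2 = 0.083.

0.083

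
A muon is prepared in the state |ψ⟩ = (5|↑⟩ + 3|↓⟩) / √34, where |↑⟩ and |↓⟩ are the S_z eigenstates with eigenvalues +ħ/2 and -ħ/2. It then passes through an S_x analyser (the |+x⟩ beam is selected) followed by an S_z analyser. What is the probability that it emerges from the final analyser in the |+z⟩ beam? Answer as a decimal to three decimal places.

0.471

First analyser (S_x): P(|+x⟩) = |⟨+x|ψ⟩|² = 64/68.
After stage 1 the state is |+x⟩; P(|+z⟩) = |⟨+z|+x⟩|² = 1/2.
Joint probability = 64/68 × 1/2 = 0.471.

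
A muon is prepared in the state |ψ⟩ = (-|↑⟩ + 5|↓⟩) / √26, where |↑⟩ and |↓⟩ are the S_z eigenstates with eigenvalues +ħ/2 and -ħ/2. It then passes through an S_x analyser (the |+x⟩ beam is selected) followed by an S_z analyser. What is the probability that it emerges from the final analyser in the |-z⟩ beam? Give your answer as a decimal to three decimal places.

First analyser (S_x): P(|+x⟩) = |⟨+x|ψ⟩|² = 16/52.
After stage 1 the state is |+x⟩; P(|-z⟩) = |⟨-z|+x⟩|² = 1/2.
Joint probability = 16/52 × 1/2 = 0.154.

0.154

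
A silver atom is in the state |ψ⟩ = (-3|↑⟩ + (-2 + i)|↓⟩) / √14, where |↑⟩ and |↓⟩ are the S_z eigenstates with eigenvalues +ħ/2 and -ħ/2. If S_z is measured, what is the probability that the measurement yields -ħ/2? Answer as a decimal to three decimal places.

0.357

The -ħ/2 outcome corresponds to |↓⟩. Its amplitude in |ψ⟩ is (-2 + i)/√14.
P = |-2 + i|² / 14 = 5/14.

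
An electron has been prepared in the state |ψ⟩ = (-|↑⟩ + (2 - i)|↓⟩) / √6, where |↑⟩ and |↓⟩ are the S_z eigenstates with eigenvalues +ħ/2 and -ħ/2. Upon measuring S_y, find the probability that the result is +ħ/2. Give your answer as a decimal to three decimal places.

0.667

|+y⟩ = (|↑⟩ + i|↓⟩)/√2, so ⟨+y|ψ⟩ = (-2 - 2i) / (√2·√6).
P = |-2 - 2i|² / 12 = 8/12.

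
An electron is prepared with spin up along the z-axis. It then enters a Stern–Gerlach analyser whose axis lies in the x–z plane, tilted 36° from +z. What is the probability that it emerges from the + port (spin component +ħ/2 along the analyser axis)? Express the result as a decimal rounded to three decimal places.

For spin-½, the probability of finding spin-up along an axis at angle θ to the initial spin direction is cos²(θ/2); spin-down is sin²(θ/2).
θ = 36°, so P = cos²(18°) ≈ 0.905.

0.905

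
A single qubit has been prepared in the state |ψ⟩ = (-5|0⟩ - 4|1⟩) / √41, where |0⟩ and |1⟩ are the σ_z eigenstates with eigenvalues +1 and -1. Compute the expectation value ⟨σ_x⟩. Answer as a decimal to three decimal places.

⟨σ_x⟩ = 2 Re(a* b)/(|a|²+|b|²) with a = -5, b = -4.
a* b = 20, so ⟨σ_x⟩ = 40/41.

0.976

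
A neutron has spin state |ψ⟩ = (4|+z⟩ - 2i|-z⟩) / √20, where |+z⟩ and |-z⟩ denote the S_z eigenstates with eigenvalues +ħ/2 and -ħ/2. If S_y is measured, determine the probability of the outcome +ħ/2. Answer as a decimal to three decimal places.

|+y⟩ = (|+z⟩ + i|-z⟩)/√2, so ⟨+y|ψ⟩ = (2) / (√2·√20).
P = |2|² / 40 = 4/40.

0.100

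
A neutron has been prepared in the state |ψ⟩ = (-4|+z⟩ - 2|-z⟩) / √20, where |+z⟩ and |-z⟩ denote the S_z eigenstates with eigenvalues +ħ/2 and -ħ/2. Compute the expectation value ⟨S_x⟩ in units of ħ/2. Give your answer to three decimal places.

⟨σ_x⟩ = 2 Re(a* b)/(|a|²+|b|²) with a = -4, b = -2.
a* b = 8, so ⟨σ_x⟩ = 16/20.
⟨S_x⟩ = (ħ/2)·⟨σ_x⟩.

0.800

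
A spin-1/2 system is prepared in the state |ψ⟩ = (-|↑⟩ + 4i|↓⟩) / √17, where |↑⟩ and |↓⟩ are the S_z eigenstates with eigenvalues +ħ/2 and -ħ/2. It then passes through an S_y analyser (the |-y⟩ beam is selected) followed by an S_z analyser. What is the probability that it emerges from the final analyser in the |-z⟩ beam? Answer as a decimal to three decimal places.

0.368

First analyser (S_y): P(|-y⟩) = |⟨-y|ψ⟩|² = 25/34.
After stage 1 the state is |-y⟩; P(|-z⟩) = |⟨-z|-y⟩|² = 1/2.
Joint probability = 25/34 × 1/2 = 0.368.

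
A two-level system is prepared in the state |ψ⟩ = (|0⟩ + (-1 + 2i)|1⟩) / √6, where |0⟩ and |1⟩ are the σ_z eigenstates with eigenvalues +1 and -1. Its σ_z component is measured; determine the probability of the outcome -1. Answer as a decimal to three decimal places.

The -1 outcome corresponds to |1⟩. Its amplitude in |ψ⟩ is (-1 + 2i)/√6.
P = |-1 + 2i|² / 6 = 5/6.

0.833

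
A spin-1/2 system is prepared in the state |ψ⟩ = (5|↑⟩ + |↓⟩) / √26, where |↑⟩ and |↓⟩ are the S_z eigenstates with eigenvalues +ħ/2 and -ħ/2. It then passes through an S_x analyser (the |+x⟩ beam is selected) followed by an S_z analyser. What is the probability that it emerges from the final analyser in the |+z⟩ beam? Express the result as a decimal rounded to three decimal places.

0.346

First analyser (S_x): P(|+x⟩) = |⟨+x|ψ⟩|² = 36/52.
After stage 1 the state is |+x⟩; P(|+z⟩) = |⟨+z|+x⟩|² = 1/2.
Joint probability = 36/52 × 1/2 = 0.346.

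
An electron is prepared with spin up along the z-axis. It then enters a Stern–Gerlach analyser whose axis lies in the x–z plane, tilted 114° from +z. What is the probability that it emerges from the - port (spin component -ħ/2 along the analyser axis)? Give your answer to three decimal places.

For spin-½, the probability of finding spin-up along an axis at angle θ to the initial spin direction is cos²(θ/2); spin-down is sin²(θ/2).
θ = 114°, so P = sin²(57°) ≈ 0.703.

0.703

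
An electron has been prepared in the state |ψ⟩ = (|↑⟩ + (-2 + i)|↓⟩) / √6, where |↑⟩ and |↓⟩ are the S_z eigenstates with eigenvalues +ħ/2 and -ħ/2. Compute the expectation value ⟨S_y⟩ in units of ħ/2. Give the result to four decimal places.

⟨σ_y⟩ = 2 Im(a* b)/(|a|²+|b|²) with a = 1, b = (-2 + i).
a* b = (-2 + i), so ⟨σ_y⟩ = 2/6.
⟨S_y⟩ = (ħ/2)·⟨σ_y⟩.

0.3333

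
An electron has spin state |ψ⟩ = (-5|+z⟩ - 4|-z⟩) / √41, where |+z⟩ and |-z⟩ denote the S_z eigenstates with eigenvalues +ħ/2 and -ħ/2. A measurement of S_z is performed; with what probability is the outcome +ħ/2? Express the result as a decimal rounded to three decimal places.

0.610

The +ħ/2 outcome corresponds to |+z⟩. Its amplitude in |ψ⟩ is -5/√41.
P = |-5|² / 41 = 25/41.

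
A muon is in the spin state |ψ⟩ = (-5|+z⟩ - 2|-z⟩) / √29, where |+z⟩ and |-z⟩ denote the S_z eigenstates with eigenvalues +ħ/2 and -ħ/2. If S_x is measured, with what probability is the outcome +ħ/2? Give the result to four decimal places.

|+x⟩ = (|+z⟩ + |-z⟩)/√2, so ⟨+x|ψ⟩ = (-7) / (√2·√29).
P = |-7|² / 58 = 49/58.

0.8448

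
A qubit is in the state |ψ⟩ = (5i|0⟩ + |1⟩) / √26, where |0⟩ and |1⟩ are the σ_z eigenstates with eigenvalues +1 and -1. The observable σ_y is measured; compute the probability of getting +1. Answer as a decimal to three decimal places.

0.308

|+y⟩ = (|0⟩ + i|1⟩)/√2, so ⟨+y|ψ⟩ = (4i) / (√2·√26).
P = |4i|² / 52 = 16/52.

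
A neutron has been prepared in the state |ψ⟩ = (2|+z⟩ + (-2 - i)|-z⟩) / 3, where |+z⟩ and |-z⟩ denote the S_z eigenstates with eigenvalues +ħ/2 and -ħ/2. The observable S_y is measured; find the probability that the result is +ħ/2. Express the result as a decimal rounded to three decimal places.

|+y⟩ = (|+z⟩ + i|-z⟩)/√2, so ⟨+y|ψ⟩ = (1 + 2i) / (√2·3).
P = |1 + 2i|² / 18 = 5/18.

0.278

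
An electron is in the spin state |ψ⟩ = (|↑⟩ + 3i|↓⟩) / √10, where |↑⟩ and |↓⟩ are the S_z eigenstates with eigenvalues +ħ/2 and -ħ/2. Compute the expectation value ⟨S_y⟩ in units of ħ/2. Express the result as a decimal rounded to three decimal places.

0.600

⟨σ_y⟩ = 2 Im(a* b)/(|a|²+|b|²) with a = 1, b = 3i.
a* b = 3i, so ⟨σ_y⟩ = 6/10.
⟨S_y⟩ = (ħ/2)·⟨σ_y⟩.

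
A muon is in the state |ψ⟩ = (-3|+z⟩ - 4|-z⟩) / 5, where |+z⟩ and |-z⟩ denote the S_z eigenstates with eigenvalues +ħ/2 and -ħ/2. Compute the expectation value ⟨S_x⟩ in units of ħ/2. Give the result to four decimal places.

⟨σ_x⟩ = 2 Re(a* b)/(|a|²+|b|²) with a = -3, b = -4.
a* b = 12, so ⟨σ_x⟩ = 24/25.
⟨S_x⟩ = (ħ/2)·⟨σ_x⟩.

0.9600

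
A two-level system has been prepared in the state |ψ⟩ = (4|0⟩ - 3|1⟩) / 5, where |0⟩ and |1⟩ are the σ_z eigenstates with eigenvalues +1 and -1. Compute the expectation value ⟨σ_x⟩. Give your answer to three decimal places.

-0.960

⟨σ_x⟩ = 2 Re(a* b)/(|a|²+|b|²) with a = 4, b = -3.
a* b = -12, so ⟨σ_x⟩ = -24/25.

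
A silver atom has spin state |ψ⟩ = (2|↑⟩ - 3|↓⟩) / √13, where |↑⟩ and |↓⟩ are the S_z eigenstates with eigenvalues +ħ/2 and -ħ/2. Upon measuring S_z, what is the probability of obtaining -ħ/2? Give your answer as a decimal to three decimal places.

The -ħ/2 outcome corresponds to |↓⟩. Its amplitude in |ψ⟩ is -3/√13.
P = |-3|² / 13 = 9/13.

0.692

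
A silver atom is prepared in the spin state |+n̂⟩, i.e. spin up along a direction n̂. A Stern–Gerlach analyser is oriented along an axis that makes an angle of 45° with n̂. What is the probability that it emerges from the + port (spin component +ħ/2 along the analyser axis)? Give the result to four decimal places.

0.8536

For spin-½, the probability of finding spin-up along an axis at angle θ to the initial spin direction is cos²(θ/2); spin-down is sin²(θ/2).
θ = 45°, so P = cos²(22.5°) ≈ 0.8536.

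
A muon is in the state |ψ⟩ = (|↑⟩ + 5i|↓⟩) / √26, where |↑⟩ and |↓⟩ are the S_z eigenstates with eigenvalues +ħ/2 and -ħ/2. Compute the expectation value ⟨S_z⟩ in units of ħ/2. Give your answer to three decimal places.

⟨σ_z⟩ = |a|² - |b|² divided by |a|²+|b|², with a, b the |↑⟩, |↓⟩ amplitudes.
= (1 - 25)/26 = -24/26.
⟨S_z⟩ = (ħ/2)·⟨σ_z⟩.

-0.923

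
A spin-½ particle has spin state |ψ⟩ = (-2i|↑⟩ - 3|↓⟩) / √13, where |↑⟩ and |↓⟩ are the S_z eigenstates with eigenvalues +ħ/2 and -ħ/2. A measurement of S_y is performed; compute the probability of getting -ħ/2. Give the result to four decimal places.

0.9615

|-y⟩ = (|↑⟩ - i|↓⟩)/√2, so ⟨-y|ψ⟩ = (-5i) / (√2·√13).
P = |-5i|² / 26 = 25/26.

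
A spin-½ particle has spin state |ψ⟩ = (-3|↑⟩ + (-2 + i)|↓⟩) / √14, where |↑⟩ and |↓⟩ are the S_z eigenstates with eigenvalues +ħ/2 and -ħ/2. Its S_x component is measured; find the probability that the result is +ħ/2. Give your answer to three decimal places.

|+x⟩ = (|↑⟩ + |↓⟩)/√2, so ⟨+x|ψ⟩ = (-5 + i) / (√2·√14).
P = |-5 + i|² / 28 = 26/28.

0.929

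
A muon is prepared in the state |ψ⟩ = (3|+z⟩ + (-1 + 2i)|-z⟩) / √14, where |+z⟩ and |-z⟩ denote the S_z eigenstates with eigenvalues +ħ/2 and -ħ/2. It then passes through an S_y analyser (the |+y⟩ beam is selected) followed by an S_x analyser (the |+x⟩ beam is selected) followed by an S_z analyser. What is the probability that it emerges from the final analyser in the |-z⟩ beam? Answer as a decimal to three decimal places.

0.232

First analyser (S_y): P(|+y⟩) = |⟨+y|ψ⟩|² = 26/28.
After stage 1 the state is |+y⟩; P(|+x⟩) = |⟨+x|+y⟩|² = 1/2.
After stage 2 the state is |+x⟩; P(|-z⟩) = |⟨-z|+x⟩|² = 1/2.
Joint probability = 26/28 × 1/2 × 1/2 = 0.232.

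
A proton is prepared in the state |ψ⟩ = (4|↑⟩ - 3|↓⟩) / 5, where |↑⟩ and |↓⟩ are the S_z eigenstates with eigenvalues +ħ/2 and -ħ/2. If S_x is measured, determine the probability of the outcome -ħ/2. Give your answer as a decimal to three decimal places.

0.980

|-x⟩ = (|↑⟩ - |↓⟩)/√2, so ⟨-x|ψ⟩ = (7) / (√2·5).
P = |7|² / 50 = 49/50.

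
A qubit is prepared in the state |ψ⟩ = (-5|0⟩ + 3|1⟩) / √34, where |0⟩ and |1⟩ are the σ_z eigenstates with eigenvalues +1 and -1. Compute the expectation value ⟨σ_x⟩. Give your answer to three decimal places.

⟨σ_x⟩ = 2 Re(a* b)/(|a|²+|b|²) with a = -5, b = 3.
a* b = -15, so ⟨σ_x⟩ = -30/34.

-0.882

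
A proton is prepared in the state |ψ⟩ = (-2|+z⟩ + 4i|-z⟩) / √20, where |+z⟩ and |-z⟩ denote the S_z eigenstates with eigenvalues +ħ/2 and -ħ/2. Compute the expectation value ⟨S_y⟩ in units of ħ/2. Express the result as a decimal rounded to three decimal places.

⟨σ_y⟩ = 2 Im(a* b)/(|a|²+|b|²) with a = -2, b = 4i.
a* b = -8i, so ⟨σ_y⟩ = -16/20.
⟨S_y⟩ = (ħ/2)·⟨σ_y⟩.

-0.800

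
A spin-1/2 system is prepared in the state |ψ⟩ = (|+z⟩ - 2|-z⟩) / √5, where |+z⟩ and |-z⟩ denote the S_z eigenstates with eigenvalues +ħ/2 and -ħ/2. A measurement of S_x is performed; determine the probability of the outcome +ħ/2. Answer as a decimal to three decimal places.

0.100

|+x⟩ = (|+z⟩ + |-z⟩)/√2, so ⟨+x|ψ⟩ = (-1) / (√2·√5).
P = |-1|² / 10 = 1/10.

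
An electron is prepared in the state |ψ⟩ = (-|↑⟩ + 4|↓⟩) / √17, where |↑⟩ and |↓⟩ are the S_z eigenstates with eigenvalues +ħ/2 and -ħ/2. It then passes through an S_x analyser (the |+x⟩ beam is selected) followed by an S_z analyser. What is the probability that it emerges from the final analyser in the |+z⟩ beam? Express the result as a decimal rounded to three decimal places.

First analyser (S_x): P(|+x⟩) = |⟨+x|ψ⟩|² = 9/34.
After stage 1 the state is |+x⟩; P(|+z⟩) = |⟨+z|+x⟩|² = 1/2.
Joint probability = 9/34 × 1/2 = 0.132.

0.132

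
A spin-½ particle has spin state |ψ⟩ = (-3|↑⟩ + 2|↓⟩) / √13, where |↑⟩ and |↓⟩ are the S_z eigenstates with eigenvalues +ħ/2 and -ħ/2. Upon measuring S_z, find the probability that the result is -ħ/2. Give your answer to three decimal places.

0.308

The -ħ/2 outcome corresponds to |↓⟩. Its amplitude in |ψ⟩ is 2/√13.
P = |2|² / 13 = 4/13.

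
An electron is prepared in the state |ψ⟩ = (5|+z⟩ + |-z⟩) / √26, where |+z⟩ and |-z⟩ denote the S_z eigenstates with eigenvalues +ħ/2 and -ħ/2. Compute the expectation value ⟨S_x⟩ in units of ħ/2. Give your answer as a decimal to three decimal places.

⟨σ_x⟩ = 2 Re(a* b)/(|a|²+|b|²) with a = 5, b = 1.
a* b = 5, so ⟨σ_x⟩ = 10/26.
⟨S_x⟩ = (ħ/2)·⟨σ_x⟩.

0.385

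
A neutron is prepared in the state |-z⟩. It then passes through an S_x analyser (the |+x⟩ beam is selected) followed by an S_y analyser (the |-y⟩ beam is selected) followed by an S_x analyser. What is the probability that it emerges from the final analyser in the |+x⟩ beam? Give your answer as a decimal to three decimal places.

First analyser (S_x): from |-z⟩, P(|+x⟩) = 1/2.
After stage 1 the state is |+x⟩; P(|-y⟩) = |⟨-y|+x⟩|² = 1/2.
After stage 2 the state is |-y⟩; P(|+x⟩) = |⟨+x|-y⟩|² = 1/2.
Joint probability = 1/2 × 1/2 × 1/2 = 0.125.

0.125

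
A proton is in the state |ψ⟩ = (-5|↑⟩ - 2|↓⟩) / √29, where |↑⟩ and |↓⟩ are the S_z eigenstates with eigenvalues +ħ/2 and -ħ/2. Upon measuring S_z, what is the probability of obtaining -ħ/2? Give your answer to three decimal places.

The -ħ/2 outcome corresponds to |↓⟩. Its amplitude in |ψ⟩ is -2/√29.
P = |-2|² / 29 = 4/29.

0.138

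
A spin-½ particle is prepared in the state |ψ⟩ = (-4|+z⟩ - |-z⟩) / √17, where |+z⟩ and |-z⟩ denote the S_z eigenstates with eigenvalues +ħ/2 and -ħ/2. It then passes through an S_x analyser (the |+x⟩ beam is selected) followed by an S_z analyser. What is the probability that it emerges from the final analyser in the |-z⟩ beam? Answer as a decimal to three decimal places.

0.368

First analyser (S_x): P(|+x⟩) = |⟨+x|ψ⟩|² = 25/34.
After stage 1 the state is |+x⟩; P(|-z⟩) = |⟨-z|+x⟩|² = 1/2.
Joint probability = 25/34 × 1/2 = 0.368.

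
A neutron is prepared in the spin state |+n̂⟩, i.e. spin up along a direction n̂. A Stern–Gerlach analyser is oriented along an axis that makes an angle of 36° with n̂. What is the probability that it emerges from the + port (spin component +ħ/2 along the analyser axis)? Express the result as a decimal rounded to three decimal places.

0.905

For spin-½, the probability of finding spin-up along an axis at angle θ to the initial spin direction is cos²(θ/2); spin-down is sin²(θ/2).
θ = 36°, so P = cos²(18°) ≈ 0.905.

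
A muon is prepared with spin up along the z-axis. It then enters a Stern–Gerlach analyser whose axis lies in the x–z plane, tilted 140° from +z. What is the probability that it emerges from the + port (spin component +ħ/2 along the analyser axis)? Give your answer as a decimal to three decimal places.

0.117

For spin-½, the probability of finding spin-up along an axis at angle θ to the initial spin direction is cos²(θ/2); spin-down is sin²(θ/2).
θ = 140°, so P = cos²(70°) ≈ 0.117.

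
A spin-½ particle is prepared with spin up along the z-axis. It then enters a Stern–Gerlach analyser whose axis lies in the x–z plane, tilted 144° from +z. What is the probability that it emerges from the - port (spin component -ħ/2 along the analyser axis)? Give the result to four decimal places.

0.9045

For spin-½, the probability of finding spin-up along an axis at angle θ to the initial spin direction is cos²(θ/2); spin-down is sin²(θ/2).
θ = 144°, so P = sin²(72°) ≈ 0.9045.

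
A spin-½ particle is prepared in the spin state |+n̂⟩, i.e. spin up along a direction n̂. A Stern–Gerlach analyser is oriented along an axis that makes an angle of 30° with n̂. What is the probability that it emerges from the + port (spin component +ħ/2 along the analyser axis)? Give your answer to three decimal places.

0.933

For spin-½, the probability of finding spin-up along an axis at angle θ to the initial spin direction is cos²(θ/2); spin-down is sin²(θ/2).
θ = 30°, so P = cos²(15°) ≈ 0.933.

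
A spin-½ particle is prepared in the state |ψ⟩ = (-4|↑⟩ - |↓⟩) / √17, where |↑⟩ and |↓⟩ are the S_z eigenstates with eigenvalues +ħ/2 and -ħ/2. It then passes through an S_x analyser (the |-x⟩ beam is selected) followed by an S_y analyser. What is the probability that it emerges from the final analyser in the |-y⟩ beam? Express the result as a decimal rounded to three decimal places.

First analyser (S_x): P(|-x⟩) = |⟨-x|ψ⟩|² = 9/34.
After stage 1 the state is |-x⟩; P(|-y⟩) = |⟨-y|-x⟩|² = 1/2.
Joint probability = 9/34 × 1/2 = 0.132.

0.132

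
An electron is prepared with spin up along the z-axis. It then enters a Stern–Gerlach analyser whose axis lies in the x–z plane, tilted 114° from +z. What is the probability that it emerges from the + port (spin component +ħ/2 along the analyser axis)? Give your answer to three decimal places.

0.297

For spin-½, the probability of finding spin-up along an axis at angle θ to the initial spin direction is cos²(θ/2); spin-down is sin²(θ/2).
θ = 114°, so P = cos²(57°) ≈ 0.297.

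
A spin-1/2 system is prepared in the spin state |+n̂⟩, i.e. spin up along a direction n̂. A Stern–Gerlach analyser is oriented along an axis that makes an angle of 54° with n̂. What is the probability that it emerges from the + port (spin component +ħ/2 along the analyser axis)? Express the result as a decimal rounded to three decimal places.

0.794

For spin-½, the probability of finding spin-up along an axis at angle θ to the initial spin direction is cos²(θ/2); spin-down is sin²(θ/2).
θ = 54°, so P = cos²(27°) ≈ 0.794.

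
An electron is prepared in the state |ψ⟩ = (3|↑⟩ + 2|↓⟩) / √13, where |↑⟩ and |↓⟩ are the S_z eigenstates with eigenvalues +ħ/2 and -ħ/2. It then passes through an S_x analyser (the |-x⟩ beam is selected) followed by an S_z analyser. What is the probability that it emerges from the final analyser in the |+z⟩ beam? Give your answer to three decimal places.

0.019

First analyser (S_x): P(|-x⟩) = |⟨-x|ψ⟩|² = 1/26.
After stage 1 the state is |-x⟩; P(|+z⟩) = |⟨+z|-x⟩|² = 1/2.
Joint probability = 1/26 × 1/2 = 0.019.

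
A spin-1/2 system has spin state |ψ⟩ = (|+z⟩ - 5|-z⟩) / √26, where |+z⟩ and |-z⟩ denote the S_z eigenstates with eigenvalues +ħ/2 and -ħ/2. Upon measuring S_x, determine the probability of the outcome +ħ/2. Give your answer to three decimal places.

0.308

|+x⟩ = (|+z⟩ + |-z⟩)/√2, so ⟨+x|ψ⟩ = (-4) / (√2·√26).
P = |-4|² / 52 = 16/52.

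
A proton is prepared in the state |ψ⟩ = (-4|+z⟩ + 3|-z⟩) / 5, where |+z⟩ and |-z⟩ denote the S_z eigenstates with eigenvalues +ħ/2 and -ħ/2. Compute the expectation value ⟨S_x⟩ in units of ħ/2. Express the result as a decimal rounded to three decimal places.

⟨σ_x⟩ = 2 Re(a* b)/(|a|²+|b|²) with a = -4, b = 3.
a* b = -12, so ⟨σ_x⟩ = -24/25.
⟨S_x⟩ = (ħ/2)·⟨σ_x⟩.

-0.960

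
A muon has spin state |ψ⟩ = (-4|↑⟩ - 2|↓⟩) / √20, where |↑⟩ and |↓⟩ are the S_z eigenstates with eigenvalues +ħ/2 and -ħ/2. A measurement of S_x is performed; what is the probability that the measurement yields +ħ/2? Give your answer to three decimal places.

0.900

|+x⟩ = (|↑⟩ + |↓⟩)/√2, so ⟨+x|ψ⟩ = (-6) / (√2·√20).
P = |-6|² / 40 = 36/40.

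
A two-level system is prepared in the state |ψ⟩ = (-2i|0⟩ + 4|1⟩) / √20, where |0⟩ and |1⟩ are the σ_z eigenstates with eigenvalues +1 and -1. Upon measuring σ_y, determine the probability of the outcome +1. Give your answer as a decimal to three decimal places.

|+y⟩ = (|0⟩ + i|1⟩)/√2, so ⟨+y|ψ⟩ = (-6i) / (√2·√20).
P = |-6i|² / 40 = 36/40.

0.900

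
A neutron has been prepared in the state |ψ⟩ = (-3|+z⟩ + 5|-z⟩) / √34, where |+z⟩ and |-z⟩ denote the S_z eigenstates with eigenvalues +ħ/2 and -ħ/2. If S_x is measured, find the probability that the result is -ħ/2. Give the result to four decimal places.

|-x⟩ = (|+z⟩ - |-z⟩)/√2, so ⟨-x|ψ⟩ = (-8) / (√2·√34).
P = |-8|² / 68 = 64/68.

0.9412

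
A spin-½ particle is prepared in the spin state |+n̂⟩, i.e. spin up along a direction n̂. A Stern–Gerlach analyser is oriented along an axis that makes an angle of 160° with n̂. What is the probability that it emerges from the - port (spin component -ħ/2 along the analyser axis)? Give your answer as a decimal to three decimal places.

For spin-½, the probability of finding spin-up along an axis at angle θ to the initial spin direction is cos²(θ/2); spin-down is sin²(θ/2).
θ = 160°, so P = sin²(80°) ≈ 0.970.

0.970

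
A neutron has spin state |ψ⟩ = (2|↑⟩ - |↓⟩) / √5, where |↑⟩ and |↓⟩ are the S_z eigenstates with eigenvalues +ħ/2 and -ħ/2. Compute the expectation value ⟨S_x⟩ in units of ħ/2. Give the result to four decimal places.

⟨σ_x⟩ = 2 Re(a* b)/(|a|²+|b|²) with a = 2, b = -1.
a* b = -2, so ⟨σ_x⟩ = -4/5.
⟨S_x⟩ = (ħ/2)·⟨σ_x⟩.

-0.8000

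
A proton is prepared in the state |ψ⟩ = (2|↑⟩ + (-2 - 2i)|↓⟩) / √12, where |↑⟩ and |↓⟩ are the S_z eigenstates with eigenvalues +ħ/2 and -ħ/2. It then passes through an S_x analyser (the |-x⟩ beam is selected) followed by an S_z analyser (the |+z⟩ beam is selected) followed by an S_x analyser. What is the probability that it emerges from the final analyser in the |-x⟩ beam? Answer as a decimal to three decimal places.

First analyser (S_x): P(|-x⟩) = |⟨-x|ψ⟩|² = 20/24.
After stage 1 the state is |-x⟩; P(|+z⟩) = |⟨+z|-x⟩|² = 1/2.
After stage 2 the state is |+z⟩; P(|-x⟩) = |⟨-x|+z⟩|² = 1/2.
Joint probability = 20/24 × 1/2 × 1/2 = 0.208.

0.208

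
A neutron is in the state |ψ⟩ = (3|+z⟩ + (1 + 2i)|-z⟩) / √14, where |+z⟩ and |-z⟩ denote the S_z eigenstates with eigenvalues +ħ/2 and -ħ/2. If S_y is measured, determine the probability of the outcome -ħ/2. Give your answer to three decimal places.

0.071

|-y⟩ = (|+z⟩ - i|-z⟩)/√2, so ⟨-y|ψ⟩ = (1 + i) / (√2·√14).
P = |1 + i|² / 28 = 2/28.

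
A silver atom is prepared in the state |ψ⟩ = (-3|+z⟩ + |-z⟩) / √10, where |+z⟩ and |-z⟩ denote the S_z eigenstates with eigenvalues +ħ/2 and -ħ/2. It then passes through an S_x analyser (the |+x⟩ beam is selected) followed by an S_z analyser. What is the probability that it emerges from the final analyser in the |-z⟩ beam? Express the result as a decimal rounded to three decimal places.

First analyser (S_x): P(|+x⟩) = |⟨+x|ψ⟩|² = 4/20.
After stage 1 the state is |+x⟩; P(|-z⟩) = |⟨-z|+x⟩|² = 1/2.
Joint probability = 4/20 × 1/2 = 0.100.

0.100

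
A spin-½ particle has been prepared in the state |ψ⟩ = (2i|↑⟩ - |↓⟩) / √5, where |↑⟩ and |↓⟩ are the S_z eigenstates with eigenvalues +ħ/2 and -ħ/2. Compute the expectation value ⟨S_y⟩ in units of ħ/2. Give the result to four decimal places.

⟨σ_y⟩ = 2 Im(a* b)/(|a|²+|b|²) with a = 2i, b = -1.
a* b = 2i, so ⟨σ_y⟩ = 4/5.
⟨S_y⟩ = (ħ/2)·⟨σ_y⟩.

0.8000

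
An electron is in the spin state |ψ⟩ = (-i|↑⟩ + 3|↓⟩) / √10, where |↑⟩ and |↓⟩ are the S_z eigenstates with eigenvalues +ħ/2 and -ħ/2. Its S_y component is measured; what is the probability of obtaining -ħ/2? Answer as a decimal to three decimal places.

|-y⟩ = (|↑⟩ - i|↓⟩)/√2, so ⟨-y|ψ⟩ = (2i) / (√2·√10).
P = |2i|² / 20 = 4/20.

0.200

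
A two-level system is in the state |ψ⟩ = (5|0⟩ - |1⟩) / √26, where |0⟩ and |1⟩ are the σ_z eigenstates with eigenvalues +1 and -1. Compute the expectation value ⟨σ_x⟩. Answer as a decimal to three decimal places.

-0.385

⟨σ_x⟩ = 2 Re(a* b)/(|a|²+|b|²) with a = 5, b = -1.
a* b = -5, so ⟨σ_x⟩ = -10/26.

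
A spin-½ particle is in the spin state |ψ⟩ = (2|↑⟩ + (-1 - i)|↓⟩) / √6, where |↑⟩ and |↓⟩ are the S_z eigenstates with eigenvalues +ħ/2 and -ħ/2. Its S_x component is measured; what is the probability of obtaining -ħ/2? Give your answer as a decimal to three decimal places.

|-x⟩ = (|↑⟩ - |↓⟩)/√2, so ⟨-x|ψ⟩ = (3 + i) / (√2·√6).
P = |3 + i|² / 12 = 10/12.

0.833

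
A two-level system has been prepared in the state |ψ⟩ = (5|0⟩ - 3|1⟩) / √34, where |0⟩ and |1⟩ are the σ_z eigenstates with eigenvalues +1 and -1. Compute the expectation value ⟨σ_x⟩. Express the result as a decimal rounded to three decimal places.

-0.882

⟨σ_x⟩ = 2 Re(a* b)/(|a|²+|b|²) with a = 5, b = -3.
a* b = -15, so ⟨σ_x⟩ = -30/34.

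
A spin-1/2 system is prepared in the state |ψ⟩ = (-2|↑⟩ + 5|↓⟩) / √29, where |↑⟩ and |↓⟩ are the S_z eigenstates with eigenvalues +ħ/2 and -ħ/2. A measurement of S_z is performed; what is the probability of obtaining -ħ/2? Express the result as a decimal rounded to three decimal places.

The -ħ/2 outcome corresponds to |↓⟩. Its amplitude in |ψ⟩ is 5/√29.
P = |5|² / 29 = 25/29.

0.862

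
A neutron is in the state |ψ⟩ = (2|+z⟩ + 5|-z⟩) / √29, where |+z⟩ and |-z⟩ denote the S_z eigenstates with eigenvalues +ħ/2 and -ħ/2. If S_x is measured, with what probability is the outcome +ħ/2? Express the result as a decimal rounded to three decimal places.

|+x⟩ = (|+z⟩ + |-z⟩)/√2, so ⟨+x|ψ⟩ = (7) / (√2·√29).
P = |7|² / 58 = 49/58.

0.845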